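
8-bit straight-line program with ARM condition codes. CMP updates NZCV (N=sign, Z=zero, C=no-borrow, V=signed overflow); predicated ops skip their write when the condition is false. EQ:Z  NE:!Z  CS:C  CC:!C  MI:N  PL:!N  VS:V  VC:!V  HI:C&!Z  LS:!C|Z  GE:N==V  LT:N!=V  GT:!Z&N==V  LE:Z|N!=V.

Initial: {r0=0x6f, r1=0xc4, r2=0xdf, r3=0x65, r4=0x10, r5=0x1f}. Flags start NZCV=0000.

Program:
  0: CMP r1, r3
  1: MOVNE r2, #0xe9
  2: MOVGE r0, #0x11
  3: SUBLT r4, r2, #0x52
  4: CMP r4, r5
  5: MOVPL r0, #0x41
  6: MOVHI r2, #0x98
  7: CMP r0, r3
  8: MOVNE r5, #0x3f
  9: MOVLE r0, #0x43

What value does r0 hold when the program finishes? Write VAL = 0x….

[0] flags=0011 → (cmp)
[1] flags=0011 NE?T → r2=0xe9
[2] flags=0011 GE?F → skip
[3] flags=0011 LT?T → r4=0x97
[4] flags=0011 → (cmp)
[5] flags=0011 PL?T → r0=0x41
[6] flags=0011 HI?T → r2=0x98
[7] flags=1000 → (cmp)
[8] flags=1000 NE?T → r5=0x3f
[9] flags=1000 LE?T → r0=0x43

VAL = 0x43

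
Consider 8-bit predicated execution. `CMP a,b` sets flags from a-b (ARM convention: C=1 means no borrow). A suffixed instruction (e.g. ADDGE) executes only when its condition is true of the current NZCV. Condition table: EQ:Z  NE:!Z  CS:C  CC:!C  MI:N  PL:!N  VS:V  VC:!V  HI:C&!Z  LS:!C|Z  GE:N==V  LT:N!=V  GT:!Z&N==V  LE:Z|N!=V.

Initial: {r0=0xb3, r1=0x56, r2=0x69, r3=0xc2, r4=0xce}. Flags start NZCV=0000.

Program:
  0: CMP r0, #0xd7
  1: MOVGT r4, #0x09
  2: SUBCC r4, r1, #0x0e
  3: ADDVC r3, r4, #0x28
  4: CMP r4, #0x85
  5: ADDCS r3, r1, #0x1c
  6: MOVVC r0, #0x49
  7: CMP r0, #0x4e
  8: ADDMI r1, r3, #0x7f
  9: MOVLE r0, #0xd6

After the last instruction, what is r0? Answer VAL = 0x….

VAL = 0xd6

[0] flags=1000 → (cmp)
[1] flags=1000 GT?F → skip
[2] flags=1000 CC?T → r4=0x48
[3] flags=1000 VC?T → r3=0x70
[4] flags=1001 → (cmp)
[5] flags=1001 CS?F → skip
[6] flags=1001 VC?F → skip
[7] flags=0011 → (cmp)
[8] flags=0011 MI?F → skip
[9] flags=0011 LE?T → r0=0xd6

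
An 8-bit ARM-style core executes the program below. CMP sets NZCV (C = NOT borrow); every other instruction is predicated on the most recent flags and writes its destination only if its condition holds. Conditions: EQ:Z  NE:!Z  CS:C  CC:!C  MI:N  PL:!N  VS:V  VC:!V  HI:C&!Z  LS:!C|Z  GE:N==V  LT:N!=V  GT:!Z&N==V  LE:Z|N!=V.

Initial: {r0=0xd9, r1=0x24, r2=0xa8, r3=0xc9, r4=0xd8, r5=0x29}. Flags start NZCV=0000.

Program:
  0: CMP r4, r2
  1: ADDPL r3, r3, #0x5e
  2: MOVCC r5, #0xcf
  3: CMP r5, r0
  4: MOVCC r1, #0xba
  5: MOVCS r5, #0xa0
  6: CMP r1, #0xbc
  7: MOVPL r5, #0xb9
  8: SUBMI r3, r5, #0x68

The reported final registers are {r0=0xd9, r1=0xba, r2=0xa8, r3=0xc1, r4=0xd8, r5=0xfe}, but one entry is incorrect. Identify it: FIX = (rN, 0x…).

[0] flags=0010 → (cmp)
[1] flags=0010 PL?T → r3=0x27
[2] flags=0010 CC?F → skip
[3] flags=0000 → (cmp)
[4] flags=0000 CC?T → r1=0xba
[5] flags=0000 CS?F → skip
[6] flags=1000 → (cmp)
[7] flags=1000 PL?F → skip
[8] flags=1000 MI?T → r3=0xc1

FIX = (r5, 0x29)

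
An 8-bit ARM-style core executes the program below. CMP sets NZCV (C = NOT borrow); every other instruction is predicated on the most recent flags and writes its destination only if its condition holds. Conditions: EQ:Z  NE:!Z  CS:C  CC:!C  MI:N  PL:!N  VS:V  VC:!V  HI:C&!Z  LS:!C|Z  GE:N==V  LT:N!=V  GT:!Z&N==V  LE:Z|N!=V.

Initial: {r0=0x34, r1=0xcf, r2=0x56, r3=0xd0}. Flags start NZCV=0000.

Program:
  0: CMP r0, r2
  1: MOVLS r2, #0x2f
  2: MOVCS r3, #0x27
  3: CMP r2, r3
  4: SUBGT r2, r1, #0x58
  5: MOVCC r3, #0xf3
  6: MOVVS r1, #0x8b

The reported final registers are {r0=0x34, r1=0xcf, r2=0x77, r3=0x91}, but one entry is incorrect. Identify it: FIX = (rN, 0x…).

FIX = (r3, 0xf3)

[0] flags=1000 → (cmp)
[1] flags=1000 LS?T → r2=0x2f
[2] flags=1000 CS?F → skip
[3] flags=0000 → (cmp)
[4] flags=0000 GT?T → r2=0x77
[5] flags=0000 CC?T → r3=0xf3
[6] flags=0000 VS?F → skip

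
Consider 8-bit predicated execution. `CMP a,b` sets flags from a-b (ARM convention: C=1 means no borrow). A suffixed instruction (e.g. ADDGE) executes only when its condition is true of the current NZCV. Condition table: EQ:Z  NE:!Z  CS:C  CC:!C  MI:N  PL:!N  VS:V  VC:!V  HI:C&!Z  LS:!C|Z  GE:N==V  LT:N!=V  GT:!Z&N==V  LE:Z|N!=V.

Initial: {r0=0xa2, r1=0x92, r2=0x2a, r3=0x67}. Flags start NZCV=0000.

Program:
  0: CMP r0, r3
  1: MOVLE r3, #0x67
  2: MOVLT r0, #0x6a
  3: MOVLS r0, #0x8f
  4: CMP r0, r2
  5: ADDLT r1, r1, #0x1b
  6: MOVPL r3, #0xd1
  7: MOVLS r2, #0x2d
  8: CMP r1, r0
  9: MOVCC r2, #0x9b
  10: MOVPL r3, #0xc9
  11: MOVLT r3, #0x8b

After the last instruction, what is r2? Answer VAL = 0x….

VAL = 0x2a

0: ✓ CMP  NZCV=0011
1: ✓ MOVLE  r3←0x67
2: ✓ MOVLT  r0←0x6a
3: · MOVLS
4: ✓ CMP  NZCV=0010
5: · ADDLT
6: ✓ MOVPL  r3←0xd1
7: · MOVLS
8: ✓ CMP  NZCV=0011
9: · MOVCC
10: ✓ MOVPL  r3←0xc9
11: ✓ MOVLT  r3←0x8b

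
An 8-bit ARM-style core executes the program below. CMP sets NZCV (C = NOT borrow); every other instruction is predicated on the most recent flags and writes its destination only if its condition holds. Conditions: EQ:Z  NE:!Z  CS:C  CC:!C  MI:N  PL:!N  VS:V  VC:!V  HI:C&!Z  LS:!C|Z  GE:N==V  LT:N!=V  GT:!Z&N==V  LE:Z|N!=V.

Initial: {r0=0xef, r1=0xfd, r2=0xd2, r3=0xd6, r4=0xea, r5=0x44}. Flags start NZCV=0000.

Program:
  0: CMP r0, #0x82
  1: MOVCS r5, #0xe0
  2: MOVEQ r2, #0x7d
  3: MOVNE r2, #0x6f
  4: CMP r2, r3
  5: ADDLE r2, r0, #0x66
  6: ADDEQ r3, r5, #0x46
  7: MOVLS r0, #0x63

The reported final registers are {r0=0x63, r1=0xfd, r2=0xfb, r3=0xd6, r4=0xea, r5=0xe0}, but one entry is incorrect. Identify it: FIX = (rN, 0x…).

[0] flags=0010 → (cmp)
[1] flags=0010 CS?T → r5=0xe0
[2] flags=0010 EQ?F → skip
[3] flags=0010 NE?T → r2=0x6f
[4] flags=1001 → (cmp)
[5] flags=1001 LE?F → skip
[6] flags=1001 EQ?F → skip
[7] flags=1001 LS?T → r0=0x63

FIX = (r2, 0x6f)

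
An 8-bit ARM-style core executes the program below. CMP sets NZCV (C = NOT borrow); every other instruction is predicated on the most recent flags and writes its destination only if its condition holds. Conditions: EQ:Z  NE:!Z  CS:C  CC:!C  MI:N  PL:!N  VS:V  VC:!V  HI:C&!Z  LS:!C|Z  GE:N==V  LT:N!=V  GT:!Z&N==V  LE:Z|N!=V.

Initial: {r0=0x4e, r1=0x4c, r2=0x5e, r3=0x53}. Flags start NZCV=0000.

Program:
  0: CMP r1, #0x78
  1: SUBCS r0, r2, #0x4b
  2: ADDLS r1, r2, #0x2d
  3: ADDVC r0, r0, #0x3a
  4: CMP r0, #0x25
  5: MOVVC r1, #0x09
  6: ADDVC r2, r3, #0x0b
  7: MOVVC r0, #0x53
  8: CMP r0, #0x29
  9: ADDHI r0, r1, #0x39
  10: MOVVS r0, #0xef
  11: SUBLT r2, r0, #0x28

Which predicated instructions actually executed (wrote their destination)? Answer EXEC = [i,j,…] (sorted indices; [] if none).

0: ✓ CMP  NZCV=1000
1: · SUBCS
2: ✓ ADDLS  r1←0x8b
3: ✓ ADDVC  r0←0x88
4: ✓ CMP  NZCV=0011
5: · MOVVC
6: · ADDVC
7: · MOVVC
8: ✓ CMP  NZCV=0011
9: ✓ ADDHI  r0←0xc4
10: ✓ MOVVS  r0←0xef
11: ✓ SUBLT  r2←0xc7

EXEC = [2,3,9,10,11]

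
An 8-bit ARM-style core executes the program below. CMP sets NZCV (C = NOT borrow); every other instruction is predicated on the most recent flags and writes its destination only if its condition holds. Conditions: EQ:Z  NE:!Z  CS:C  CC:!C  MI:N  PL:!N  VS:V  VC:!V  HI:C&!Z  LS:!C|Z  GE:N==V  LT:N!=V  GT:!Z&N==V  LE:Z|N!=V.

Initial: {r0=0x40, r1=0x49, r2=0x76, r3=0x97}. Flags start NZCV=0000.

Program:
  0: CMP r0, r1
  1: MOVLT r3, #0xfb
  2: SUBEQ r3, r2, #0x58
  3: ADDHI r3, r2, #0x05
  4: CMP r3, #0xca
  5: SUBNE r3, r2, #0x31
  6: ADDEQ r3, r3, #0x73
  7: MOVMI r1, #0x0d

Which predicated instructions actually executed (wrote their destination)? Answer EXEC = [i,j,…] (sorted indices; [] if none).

EXEC = [1,5]

0: ✓ CMP  NZCV=1000
1: ✓ MOVLT  r3←0xfb
2: · SUBEQ
3: · ADDHI
4: ✓ CMP  NZCV=0010
5: ✓ SUBNE  r3←0x45
6: · ADDEQ
7: · MOVMI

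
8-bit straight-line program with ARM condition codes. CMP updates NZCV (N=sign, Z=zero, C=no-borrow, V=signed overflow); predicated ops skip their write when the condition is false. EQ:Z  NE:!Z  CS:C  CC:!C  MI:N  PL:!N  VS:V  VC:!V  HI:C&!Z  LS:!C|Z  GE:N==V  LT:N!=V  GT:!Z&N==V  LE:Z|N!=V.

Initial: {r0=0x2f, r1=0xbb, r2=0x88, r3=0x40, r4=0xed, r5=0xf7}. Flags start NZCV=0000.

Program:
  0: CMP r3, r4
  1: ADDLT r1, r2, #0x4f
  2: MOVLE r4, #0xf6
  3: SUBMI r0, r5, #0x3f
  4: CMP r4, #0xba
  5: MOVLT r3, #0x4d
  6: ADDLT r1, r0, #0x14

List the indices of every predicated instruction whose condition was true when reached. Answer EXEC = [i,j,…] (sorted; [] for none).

EXEC = []

[0] flags=0000 → (cmp)
[1] flags=0000 LT?F → skip
[2] flags=0000 LE?F → skip
[3] flags=0000 MI?F → skip
[4] flags=0010 → (cmp)
[5] flags=0010 LT?F → skip
[6] flags=0010 LT?F → skip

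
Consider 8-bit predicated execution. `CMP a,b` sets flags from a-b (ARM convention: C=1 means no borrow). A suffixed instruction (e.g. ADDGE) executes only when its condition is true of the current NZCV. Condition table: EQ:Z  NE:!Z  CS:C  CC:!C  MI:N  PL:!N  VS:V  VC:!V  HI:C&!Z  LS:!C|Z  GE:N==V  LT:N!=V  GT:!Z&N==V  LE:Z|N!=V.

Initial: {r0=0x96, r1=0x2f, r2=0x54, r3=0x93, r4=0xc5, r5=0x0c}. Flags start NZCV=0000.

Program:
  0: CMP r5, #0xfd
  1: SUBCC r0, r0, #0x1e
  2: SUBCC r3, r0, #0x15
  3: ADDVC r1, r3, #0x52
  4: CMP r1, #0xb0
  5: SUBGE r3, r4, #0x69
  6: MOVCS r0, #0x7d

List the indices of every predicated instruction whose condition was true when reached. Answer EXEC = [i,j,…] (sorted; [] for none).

[0] flags=0000 → (cmp)
[1] flags=0000 CC?T → r0=0x78
[2] flags=0000 CC?T → r3=0x63
[3] flags=0000 VC?T → r1=0xb5
[4] flags=0010 → (cmp)
[5] flags=0010 GE?T → r3=0x5c
[6] flags=0010 CS?T → r0=0x7d

EXEC = [1,2,3,5,6]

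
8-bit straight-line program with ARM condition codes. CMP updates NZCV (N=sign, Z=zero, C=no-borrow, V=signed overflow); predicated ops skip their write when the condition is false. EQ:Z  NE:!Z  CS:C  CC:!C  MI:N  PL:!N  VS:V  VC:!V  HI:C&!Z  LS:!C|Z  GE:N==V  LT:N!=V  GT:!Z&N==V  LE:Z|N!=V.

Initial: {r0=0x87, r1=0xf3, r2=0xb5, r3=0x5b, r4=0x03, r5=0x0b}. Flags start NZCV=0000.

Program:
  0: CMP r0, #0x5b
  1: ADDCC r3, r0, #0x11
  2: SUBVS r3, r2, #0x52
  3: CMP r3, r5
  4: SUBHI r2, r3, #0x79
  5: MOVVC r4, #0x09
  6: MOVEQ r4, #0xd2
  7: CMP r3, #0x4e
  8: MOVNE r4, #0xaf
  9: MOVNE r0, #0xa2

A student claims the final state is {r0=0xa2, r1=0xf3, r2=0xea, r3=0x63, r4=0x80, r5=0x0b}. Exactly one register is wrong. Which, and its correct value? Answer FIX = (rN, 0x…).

FIX = (r4, 0xaf)

0: ✓ CMP  NZCV=0011
1: · ADDCC
2: ✓ SUBVS  r3←0x63
3: ✓ CMP  NZCV=0010
4: ✓ SUBHI  r2←0xea
5: ✓ MOVVC  r4←0x09
6: · MOVEQ
7: ✓ CMP  NZCV=0010
8: ✓ MOVNE  r4←0xaf
9: ✓ MOVNE  r0←0xa2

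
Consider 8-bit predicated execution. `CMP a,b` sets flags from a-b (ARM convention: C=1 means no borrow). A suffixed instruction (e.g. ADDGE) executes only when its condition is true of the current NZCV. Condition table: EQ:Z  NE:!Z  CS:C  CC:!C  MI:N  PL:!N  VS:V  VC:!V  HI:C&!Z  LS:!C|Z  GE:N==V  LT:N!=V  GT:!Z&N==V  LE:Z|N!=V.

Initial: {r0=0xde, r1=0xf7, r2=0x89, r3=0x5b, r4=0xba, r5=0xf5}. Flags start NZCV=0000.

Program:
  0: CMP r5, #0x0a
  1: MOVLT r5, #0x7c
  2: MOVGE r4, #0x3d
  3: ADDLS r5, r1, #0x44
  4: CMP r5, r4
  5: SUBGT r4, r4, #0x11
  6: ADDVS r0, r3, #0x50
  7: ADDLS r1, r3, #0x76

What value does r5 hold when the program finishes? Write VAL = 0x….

VAL = 0x7c

0: ✓ CMP  NZCV=1010
1: ✓ MOVLT  r5←0x7c
2: · MOVGE
3: · ADDLS
4: ✓ CMP  NZCV=1001
5: ✓ SUBGT  r4←0xa9
6: ✓ ADDVS  r0←0xab
7: ✓ ADDLS  r1←0xd1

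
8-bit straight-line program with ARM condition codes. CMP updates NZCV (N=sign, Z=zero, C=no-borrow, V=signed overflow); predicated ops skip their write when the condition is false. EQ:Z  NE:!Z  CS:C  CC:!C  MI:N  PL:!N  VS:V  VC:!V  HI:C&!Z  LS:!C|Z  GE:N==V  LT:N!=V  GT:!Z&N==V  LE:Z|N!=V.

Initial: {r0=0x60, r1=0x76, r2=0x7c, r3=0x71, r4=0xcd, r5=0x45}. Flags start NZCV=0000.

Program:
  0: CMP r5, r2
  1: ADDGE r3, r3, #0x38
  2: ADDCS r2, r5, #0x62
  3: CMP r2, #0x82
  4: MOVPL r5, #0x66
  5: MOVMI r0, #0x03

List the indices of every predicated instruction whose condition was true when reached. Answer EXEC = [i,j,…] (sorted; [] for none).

[0] flags=1000 → (cmp)
[1] flags=1000 GE?F → skip
[2] flags=1000 CS?F → skip
[3] flags=1001 → (cmp)
[4] flags=1001 PL?F → skip
[5] flags=1001 MI?T → r0=0x03

EXEC = [5]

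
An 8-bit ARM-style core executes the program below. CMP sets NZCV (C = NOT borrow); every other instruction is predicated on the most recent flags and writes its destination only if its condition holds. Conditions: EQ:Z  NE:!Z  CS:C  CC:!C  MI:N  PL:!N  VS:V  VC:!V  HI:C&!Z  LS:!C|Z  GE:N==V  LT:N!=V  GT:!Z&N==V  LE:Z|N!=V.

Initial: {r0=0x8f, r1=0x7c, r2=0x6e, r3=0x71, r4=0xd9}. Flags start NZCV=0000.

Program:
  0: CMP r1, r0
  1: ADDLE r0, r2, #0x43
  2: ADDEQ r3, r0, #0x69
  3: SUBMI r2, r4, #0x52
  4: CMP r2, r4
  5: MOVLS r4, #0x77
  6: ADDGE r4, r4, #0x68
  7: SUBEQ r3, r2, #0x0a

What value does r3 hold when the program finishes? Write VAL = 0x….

0: ✓ CMP  NZCV=1001
1: · ADDLE
2: · ADDEQ
3: ✓ SUBMI  r2←0x87
4: ✓ CMP  NZCV=1000
5: ✓ MOVLS  r4←0x77
6: · ADDGE
7: · SUBEQ

VAL = 0x71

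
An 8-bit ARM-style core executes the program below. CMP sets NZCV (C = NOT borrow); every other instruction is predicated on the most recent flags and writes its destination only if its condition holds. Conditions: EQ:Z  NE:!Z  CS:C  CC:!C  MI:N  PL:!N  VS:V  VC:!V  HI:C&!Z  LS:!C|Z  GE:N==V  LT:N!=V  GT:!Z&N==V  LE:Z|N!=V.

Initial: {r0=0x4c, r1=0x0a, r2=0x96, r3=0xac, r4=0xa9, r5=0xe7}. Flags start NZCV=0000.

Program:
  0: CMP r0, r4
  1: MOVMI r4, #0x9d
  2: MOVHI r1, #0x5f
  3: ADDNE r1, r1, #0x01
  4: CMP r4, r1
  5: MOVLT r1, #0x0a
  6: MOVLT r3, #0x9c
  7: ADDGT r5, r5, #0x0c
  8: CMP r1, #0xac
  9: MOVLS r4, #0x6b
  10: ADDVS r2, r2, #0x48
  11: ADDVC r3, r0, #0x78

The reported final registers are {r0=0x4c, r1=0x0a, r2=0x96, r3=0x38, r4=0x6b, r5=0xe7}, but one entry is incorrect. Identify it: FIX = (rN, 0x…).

0: ✓ CMP  NZCV=1001
1: ✓ MOVMI  r4←0x9d
2: · MOVHI
3: ✓ ADDNE  r1←0x0b
4: ✓ CMP  NZCV=1010
5: ✓ MOVLT  r1←0x0a
6: ✓ MOVLT  r3←0x9c
7: · ADDGT
8: ✓ CMP  NZCV=0000
9: ✓ MOVLS  r4←0x6b
10: · ADDVS
11: ✓ ADDVC  r3←0xc4

FIX = (r3, 0xc4)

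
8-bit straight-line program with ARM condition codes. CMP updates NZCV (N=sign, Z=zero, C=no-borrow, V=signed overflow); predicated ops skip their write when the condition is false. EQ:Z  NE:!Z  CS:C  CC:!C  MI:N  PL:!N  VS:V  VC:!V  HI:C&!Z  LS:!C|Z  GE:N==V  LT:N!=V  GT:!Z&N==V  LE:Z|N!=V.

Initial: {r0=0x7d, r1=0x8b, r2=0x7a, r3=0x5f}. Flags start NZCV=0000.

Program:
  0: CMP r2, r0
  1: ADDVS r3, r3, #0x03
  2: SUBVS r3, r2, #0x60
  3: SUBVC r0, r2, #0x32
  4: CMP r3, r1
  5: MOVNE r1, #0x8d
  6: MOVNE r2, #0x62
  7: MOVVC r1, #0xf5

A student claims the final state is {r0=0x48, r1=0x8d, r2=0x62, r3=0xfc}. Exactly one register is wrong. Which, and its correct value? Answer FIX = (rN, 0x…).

0: ✓ CMP  NZCV=1000
1: · ADDVS
2: · SUBVS
3: ✓ SUBVC  r0←0x48
4: ✓ CMP  NZCV=1001
5: ✓ MOVNE  r1←0x8d
6: ✓ MOVNE  r2←0x62
7: · MOVVC

FIX = (r3, 0x5f)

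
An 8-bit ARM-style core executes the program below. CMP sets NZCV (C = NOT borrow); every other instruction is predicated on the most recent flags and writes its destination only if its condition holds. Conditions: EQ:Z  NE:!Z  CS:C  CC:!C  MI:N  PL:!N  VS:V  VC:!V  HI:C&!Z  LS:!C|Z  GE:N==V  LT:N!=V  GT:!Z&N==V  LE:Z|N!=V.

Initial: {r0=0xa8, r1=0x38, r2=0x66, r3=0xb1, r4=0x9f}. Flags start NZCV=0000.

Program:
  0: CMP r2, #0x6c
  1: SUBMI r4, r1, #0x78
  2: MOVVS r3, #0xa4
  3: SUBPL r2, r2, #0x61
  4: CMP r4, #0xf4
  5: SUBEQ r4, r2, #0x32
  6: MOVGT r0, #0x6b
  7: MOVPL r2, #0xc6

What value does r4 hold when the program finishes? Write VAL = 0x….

VAL = 0xc0

[0] flags=1000 → (cmp)
[1] flags=1000 MI?T → r4=0xc0
[2] flags=1000 VS?F → skip
[3] flags=1000 PL?F → skip
[4] flags=1000 → (cmp)
[5] flags=1000 EQ?F → skip
[6] flags=1000 GT?F → skip
[7] flags=1000 PL?F → skip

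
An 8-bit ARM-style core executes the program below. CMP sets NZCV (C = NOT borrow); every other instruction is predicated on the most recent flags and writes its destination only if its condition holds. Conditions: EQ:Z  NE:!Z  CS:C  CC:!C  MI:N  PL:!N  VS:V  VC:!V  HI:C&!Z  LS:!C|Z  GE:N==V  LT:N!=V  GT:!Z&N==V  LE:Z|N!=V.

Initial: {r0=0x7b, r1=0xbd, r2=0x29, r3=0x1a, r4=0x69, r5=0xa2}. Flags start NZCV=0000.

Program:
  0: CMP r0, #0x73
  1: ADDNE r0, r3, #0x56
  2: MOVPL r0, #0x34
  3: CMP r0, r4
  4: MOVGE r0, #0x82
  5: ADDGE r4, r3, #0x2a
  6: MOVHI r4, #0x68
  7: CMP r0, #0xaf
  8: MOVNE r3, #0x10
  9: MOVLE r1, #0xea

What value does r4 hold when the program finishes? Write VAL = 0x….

0: ✓ CMP  NZCV=0010
1: ✓ ADDNE  r0←0x70
2: ✓ MOVPL  r0←0x34
3: ✓ CMP  NZCV=1000
4: · MOVGE
5: · ADDGE
6: · MOVHI
7: ✓ CMP  NZCV=1001
8: ✓ MOVNE  r3←0x10
9: · MOVLE

VAL = 0x69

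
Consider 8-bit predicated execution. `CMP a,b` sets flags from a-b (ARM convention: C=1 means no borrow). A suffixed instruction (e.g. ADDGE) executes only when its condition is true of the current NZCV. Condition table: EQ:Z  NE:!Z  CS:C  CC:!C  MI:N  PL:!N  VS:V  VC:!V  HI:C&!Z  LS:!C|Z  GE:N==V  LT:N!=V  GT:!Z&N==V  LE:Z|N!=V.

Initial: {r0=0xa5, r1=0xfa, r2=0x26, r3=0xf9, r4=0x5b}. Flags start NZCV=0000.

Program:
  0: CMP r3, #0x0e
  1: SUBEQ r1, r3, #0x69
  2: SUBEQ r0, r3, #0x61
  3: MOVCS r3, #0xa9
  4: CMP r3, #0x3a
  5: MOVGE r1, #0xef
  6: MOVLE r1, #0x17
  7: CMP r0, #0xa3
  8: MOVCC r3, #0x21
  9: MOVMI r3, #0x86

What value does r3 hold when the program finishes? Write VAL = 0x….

VAL = 0xa9

[0] flags=1010 → (cmp)
[1] flags=1010 EQ?F → skip
[2] flags=1010 EQ?F → skip
[3] flags=1010 CS?T → r3=0xa9
[4] flags=0011 → (cmp)
[5] flags=0011 GE?F → skip
[6] flags=0011 LE?T → r1=0x17
[7] flags=0010 → (cmp)
[8] flags=0010 CC?F → skip
[9] flags=0010 MI?F → skip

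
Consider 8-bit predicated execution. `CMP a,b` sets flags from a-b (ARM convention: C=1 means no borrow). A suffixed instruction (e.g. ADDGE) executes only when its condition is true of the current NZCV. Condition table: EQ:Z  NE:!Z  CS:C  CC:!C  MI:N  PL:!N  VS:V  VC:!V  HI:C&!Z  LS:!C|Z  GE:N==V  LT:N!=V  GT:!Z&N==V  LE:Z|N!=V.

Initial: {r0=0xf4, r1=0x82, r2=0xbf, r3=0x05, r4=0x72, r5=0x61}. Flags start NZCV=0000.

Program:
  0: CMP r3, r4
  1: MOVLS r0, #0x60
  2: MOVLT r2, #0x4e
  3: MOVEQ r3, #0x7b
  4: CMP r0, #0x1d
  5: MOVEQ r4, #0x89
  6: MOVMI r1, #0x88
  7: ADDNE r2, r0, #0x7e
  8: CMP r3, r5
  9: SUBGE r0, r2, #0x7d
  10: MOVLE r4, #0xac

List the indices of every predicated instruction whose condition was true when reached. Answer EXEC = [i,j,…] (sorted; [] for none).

EXEC = [1,2,7,10]

[0] flags=1000 → (cmp)
[1] flags=1000 LS?T → r0=0x60
[2] flags=1000 LT?T → r2=0x4e
[3] flags=1000 EQ?F → skip
[4] flags=0010 → (cmp)
[5] flags=0010 EQ?F → skip
[6] flags=0010 MI?F → skip
[7] flags=0010 NE?T → r2=0xde
[8] flags=1000 → (cmp)
[9] flags=1000 GE?F → skip
[10] flags=1000 LE?T → r4=0xac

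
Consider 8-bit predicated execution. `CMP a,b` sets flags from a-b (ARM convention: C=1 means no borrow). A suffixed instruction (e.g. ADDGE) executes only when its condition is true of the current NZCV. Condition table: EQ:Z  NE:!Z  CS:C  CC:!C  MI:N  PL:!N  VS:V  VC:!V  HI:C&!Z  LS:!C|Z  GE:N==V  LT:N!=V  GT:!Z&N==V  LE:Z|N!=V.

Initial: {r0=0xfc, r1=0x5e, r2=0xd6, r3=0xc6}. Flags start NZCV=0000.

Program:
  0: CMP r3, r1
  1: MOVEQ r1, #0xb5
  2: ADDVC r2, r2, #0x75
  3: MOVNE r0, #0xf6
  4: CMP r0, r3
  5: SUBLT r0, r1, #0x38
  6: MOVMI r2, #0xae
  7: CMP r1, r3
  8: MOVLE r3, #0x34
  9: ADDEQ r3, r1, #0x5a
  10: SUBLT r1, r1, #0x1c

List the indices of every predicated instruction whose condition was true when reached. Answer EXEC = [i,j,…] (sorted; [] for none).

EXEC = [3]

[0] flags=0011 → (cmp)
[1] flags=0011 EQ?F → skip
[2] flags=0011 VC?F → skip
[3] flags=0011 NE?T → r0=0xf6
[4] flags=0010 → (cmp)
[5] flags=0010 LT?F → skip
[6] flags=0010 MI?F → skip
[7] flags=1001 → (cmp)
[8] flags=1001 LE?F → skip
[9] flags=1001 EQ?F → skip
[10] flags=1001 LT?F → skip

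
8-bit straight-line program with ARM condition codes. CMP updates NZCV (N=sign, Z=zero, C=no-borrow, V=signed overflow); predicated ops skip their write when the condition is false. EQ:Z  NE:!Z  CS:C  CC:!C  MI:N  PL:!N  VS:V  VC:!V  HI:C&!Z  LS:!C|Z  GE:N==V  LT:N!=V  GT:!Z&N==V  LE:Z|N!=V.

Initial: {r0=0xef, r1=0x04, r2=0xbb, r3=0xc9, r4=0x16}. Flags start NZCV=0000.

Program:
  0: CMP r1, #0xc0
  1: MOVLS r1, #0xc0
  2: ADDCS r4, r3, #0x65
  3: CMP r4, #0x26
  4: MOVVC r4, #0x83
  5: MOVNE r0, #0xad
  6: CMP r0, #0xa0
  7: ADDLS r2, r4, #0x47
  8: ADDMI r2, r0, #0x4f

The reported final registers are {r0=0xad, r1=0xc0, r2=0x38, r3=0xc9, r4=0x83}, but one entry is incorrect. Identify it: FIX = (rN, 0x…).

FIX = (r2, 0xbb)

[0] flags=0000 → (cmp)
[1] flags=0000 LS?T → r1=0xc0
[2] flags=0000 CS?F → skip
[3] flags=1000 → (cmp)
[4] flags=1000 VC?T → r4=0x83
[5] flags=1000 NE?T → r0=0xad
[6] flags=0010 → (cmp)
[7] flags=0010 LS?F → skip
[8] flags=0010 MI?F → skip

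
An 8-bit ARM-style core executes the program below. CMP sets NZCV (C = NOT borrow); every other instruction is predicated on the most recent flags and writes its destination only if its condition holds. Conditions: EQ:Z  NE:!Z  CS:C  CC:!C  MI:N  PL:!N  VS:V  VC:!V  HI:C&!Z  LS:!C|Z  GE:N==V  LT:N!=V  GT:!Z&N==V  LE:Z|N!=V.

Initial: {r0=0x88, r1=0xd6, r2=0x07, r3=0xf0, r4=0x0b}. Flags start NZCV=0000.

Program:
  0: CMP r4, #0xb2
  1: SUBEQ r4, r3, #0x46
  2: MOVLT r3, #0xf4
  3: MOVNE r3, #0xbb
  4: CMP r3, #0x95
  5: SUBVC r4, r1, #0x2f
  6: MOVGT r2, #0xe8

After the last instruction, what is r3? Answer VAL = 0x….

VAL = 0xbb

0: ✓ CMP  NZCV=0000
1: · SUBEQ
2: · MOVLT
3: ✓ MOVNE  r3←0xbb
4: ✓ CMP  NZCV=0010
5: ✓ SUBVC  r4←0xa7
6: ✓ MOVGT  r2←0xe8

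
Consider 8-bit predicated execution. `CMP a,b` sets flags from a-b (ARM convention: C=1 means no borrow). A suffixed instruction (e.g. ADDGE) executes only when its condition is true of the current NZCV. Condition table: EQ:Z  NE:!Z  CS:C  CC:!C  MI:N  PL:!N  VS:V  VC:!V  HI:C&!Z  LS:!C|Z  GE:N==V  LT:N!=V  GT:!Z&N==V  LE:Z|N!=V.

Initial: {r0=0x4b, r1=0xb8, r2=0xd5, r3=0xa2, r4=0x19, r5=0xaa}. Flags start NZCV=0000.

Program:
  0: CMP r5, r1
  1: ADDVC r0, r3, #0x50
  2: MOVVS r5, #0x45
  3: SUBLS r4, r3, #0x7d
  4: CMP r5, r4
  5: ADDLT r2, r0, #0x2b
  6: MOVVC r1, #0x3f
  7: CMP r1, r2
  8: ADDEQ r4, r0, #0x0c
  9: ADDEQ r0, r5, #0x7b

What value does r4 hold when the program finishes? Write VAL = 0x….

[0] flags=1000 → (cmp)
[1] flags=1000 VC?T → r0=0xf2
[2] flags=1000 VS?F → skip
[3] flags=1000 LS?T → r4=0x25
[4] flags=1010 → (cmp)
[5] flags=1010 LT?T → r2=0x1d
[6] flags=1010 VC?T → r1=0x3f
[7] flags=0010 → (cmp)
[8] flags=0010 EQ?F → skip
[9] flags=0010 EQ?F → skip

VAL = 0x25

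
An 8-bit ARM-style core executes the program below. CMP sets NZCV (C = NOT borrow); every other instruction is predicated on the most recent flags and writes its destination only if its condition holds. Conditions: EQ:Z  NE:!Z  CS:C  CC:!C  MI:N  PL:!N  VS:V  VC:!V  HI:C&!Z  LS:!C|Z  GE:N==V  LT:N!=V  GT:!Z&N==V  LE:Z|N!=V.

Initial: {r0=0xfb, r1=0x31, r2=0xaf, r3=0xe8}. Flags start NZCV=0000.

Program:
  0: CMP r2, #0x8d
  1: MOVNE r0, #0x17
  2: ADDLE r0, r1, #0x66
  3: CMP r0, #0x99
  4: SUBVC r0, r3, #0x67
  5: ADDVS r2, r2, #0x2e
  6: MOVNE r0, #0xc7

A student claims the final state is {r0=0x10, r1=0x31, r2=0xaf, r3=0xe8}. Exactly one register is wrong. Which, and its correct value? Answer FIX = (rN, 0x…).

[0] flags=0010 → (cmp)
[1] flags=0010 NE?T → r0=0x17
[2] flags=0010 LE?F → skip
[3] flags=0000 → (cmp)
[4] flags=0000 VC?T → r0=0x81
[5] flags=0000 VS?F → skip
[6] flags=0000 NE?T → r0=0xc7

FIX = (r0, 0xc7)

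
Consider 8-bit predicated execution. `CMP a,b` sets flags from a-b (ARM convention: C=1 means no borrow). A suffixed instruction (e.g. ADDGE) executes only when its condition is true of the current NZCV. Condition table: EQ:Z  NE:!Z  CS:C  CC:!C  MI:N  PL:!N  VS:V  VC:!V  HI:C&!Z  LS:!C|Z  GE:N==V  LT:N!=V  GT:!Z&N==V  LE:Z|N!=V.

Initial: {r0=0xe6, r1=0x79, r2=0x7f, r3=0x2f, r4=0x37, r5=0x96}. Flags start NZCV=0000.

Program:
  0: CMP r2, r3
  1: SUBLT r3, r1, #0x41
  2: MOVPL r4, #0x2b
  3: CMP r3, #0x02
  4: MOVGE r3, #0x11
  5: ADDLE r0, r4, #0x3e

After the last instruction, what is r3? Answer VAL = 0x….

VAL = 0x11

0: ✓ CMP  NZCV=0010
1: · SUBLT
2: ✓ MOVPL  r4←0x2b
3: ✓ CMP  NZCV=0010
4: ✓ MOVGE  r3←0x11
5: · ADDLE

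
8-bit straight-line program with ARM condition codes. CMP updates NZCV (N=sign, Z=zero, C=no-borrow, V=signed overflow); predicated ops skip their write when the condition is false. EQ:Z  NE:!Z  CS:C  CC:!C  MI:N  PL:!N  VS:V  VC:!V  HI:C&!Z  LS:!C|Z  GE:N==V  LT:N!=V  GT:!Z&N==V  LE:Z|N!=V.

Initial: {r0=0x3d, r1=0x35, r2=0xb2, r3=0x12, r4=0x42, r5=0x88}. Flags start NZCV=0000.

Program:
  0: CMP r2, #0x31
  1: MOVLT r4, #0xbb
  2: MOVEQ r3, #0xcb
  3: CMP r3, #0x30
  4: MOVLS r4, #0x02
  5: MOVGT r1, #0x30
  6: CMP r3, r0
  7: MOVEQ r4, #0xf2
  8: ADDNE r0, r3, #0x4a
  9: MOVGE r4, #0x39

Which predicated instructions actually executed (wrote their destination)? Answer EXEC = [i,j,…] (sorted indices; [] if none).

[0] flags=1010 → (cmp)
[1] flags=1010 LT?T → r4=0xbb
[2] flags=1010 EQ?F → skip
[3] flags=1000 → (cmp)
[4] flags=1000 LS?T → r4=0x02
[5] flags=1000 GT?F → skip
[6] flags=1000 → (cmp)
[7] flags=1000 EQ?F → skip
[8] flags=1000 NE?T → r0=0x5c
[9] flags=1000 GE?F → skip

EXEC = [1,4,8]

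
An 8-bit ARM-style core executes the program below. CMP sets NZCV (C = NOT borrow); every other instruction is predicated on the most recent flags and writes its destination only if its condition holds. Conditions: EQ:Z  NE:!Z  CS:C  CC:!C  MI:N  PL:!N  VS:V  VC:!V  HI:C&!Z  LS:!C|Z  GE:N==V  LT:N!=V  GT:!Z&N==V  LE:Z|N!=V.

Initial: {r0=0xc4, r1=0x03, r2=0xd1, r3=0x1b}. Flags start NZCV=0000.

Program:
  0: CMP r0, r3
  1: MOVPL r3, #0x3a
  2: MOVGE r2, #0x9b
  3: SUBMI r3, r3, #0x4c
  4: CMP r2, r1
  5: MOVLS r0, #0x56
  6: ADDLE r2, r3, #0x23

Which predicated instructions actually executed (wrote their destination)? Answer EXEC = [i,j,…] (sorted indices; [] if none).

EXEC = [3,6]

0: ✓ CMP  NZCV=1010
1: · MOVPL
2: · MOVGE
3: ✓ SUBMI  r3←0xcf
4: ✓ CMP  NZCV=1010
5: · MOVLS
6: ✓ ADDLE  r2←0xf2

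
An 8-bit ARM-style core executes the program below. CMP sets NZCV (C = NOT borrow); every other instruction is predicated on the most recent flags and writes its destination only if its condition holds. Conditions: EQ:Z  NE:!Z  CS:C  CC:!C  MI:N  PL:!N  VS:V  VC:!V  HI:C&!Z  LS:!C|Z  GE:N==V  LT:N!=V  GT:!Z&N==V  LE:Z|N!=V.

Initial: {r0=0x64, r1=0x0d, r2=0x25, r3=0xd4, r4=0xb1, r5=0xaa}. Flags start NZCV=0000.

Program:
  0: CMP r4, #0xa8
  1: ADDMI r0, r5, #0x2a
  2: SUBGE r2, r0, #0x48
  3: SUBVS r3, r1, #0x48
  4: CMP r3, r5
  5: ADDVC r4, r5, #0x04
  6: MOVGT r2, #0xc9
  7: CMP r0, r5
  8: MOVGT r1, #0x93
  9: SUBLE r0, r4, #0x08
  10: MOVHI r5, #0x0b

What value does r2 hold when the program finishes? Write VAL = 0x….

VAL = 0xc9

[0] flags=0010 → (cmp)
[1] flags=0010 MI?F → skip
[2] flags=0010 GE?T → r2=0x1c
[3] flags=0010 VS?F → skip
[4] flags=0010 → (cmp)
[5] flags=0010 VC?T → r4=0xae
[6] flags=0010 GT?T → r2=0xc9
[7] flags=1001 → (cmp)
[8] flags=1001 GT?T → r1=0x93
[9] flags=1001 LE?F → skip
[10] flags=1001 HI?F → skip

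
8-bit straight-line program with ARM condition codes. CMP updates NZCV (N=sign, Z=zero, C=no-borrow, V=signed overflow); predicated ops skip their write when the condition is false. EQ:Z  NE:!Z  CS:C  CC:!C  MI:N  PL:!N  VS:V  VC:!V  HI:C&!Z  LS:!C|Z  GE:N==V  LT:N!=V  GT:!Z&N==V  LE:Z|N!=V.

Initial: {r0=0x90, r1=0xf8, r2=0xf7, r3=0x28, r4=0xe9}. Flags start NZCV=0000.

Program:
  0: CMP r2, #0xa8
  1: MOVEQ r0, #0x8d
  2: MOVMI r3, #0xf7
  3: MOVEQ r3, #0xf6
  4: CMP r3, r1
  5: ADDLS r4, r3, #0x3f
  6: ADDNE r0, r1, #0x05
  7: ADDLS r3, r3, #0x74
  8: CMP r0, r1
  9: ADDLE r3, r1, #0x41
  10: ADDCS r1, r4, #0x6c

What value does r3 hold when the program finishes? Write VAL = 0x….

[0] flags=0010 → (cmp)
[1] flags=0010 EQ?F → skip
[2] flags=0010 MI?F → skip
[3] flags=0010 EQ?F → skip
[4] flags=0000 → (cmp)
[5] flags=0000 LS?T → r4=0x67
[6] flags=0000 NE?T → r0=0xfd
[7] flags=0000 LS?T → r3=0x9c
[8] flags=0010 → (cmp)
[9] flags=0010 LE?F → skip
[10] flags=0010 CS?T → r1=0xd3

VAL = 0x9c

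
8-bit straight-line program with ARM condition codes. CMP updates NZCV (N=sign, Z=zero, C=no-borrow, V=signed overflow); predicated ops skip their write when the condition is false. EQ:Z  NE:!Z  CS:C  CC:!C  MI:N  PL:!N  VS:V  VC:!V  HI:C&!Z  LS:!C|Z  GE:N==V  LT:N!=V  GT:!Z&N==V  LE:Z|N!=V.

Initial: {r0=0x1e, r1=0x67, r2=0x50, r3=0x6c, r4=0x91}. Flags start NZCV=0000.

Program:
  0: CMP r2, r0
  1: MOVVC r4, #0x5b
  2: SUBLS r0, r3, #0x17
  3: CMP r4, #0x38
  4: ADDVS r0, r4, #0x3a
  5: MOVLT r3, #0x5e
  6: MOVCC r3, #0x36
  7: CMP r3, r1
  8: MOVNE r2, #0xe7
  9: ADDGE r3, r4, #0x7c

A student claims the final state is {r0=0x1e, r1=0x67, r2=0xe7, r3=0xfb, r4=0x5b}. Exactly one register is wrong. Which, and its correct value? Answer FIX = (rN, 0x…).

0: ✓ CMP  NZCV=0010
1: ✓ MOVVC  r4←0x5b
2: · SUBLS
3: ✓ CMP  NZCV=0010
4: · ADDVS
5: · MOVLT
6: · MOVCC
7: ✓ CMP  NZCV=0010
8: ✓ MOVNE  r2←0xe7
9: ✓ ADDGE  r3←0xd7

FIX = (r3, 0xd7)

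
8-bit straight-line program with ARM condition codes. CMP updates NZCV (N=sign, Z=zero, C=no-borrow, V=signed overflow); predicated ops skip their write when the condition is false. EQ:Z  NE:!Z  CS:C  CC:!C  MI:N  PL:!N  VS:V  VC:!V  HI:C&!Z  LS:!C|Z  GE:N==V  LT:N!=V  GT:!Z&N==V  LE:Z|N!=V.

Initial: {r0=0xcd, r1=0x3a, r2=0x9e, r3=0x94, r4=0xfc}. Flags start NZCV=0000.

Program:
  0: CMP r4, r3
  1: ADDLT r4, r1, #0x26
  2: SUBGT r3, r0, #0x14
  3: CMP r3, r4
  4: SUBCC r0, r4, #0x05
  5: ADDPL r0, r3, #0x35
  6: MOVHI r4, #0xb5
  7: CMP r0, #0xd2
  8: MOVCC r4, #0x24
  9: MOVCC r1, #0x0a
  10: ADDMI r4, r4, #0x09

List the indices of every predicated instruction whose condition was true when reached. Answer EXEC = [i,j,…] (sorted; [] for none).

0: ✓ CMP  NZCV=0010
1: · ADDLT
2: ✓ SUBGT  r3←0xb9
3: ✓ CMP  NZCV=1000
4: ✓ SUBCC  r0←0xf7
5: · ADDPL
6: · MOVHI
7: ✓ CMP  NZCV=0010
8: · MOVCC
9: · MOVCC
10: · ADDMI

EXEC = [2,4]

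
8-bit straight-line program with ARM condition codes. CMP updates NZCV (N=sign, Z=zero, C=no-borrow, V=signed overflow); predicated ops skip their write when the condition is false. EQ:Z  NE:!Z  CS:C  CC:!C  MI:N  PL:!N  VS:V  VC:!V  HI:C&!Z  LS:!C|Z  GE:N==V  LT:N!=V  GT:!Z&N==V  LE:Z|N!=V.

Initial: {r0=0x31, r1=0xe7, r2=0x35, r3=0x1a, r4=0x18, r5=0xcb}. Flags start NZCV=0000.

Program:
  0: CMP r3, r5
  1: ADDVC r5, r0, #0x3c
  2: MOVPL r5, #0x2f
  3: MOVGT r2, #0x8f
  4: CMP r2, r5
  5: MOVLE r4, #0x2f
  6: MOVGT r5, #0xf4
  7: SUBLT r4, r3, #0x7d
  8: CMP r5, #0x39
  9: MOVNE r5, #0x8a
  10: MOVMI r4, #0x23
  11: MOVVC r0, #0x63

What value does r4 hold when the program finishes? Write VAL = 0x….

VAL = 0x23

[0] flags=0000 → (cmp)
[1] flags=0000 VC?T → r5=0x6d
[2] flags=0000 PL?T → r5=0x2f
[3] flags=0000 GT?T → r2=0x8f
[4] flags=0011 → (cmp)
[5] flags=0011 LE?T → r4=0x2f
[6] flags=0011 GT?F → skip
[7] flags=0011 LT?T → r4=0x9d
[8] flags=1000 → (cmp)
[9] flags=1000 NE?T → r5=0x8a
[10] flags=1000 MI?T → r4=0x23
[11] flags=1000 VC?T → r0=0x63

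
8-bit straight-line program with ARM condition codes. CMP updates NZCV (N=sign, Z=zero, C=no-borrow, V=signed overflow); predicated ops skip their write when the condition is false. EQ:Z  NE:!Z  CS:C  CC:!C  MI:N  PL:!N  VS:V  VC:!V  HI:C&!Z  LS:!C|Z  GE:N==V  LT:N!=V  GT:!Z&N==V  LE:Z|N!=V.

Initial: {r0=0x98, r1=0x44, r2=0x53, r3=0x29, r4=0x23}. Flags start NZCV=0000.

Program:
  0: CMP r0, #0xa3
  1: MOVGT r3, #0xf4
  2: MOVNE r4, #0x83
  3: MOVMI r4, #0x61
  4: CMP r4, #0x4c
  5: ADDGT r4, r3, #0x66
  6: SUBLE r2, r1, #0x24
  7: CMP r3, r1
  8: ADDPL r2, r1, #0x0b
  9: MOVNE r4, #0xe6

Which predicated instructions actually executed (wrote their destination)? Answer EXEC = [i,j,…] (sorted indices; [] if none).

EXEC = [2,3,5,9]

[0] flags=1000 → (cmp)
[1] flags=1000 GT?F → skip
[2] flags=1000 NE?T → r4=0x83
[3] flags=1000 MI?T → r4=0x61
[4] flags=0010 → (cmp)
[5] flags=0010 GT?T → r4=0x8f
[6] flags=0010 LE?F → skip
[7] flags=1000 → (cmp)
[8] flags=1000 PL?F → skip
[9] flags=1000 NE?T → r4=0xe6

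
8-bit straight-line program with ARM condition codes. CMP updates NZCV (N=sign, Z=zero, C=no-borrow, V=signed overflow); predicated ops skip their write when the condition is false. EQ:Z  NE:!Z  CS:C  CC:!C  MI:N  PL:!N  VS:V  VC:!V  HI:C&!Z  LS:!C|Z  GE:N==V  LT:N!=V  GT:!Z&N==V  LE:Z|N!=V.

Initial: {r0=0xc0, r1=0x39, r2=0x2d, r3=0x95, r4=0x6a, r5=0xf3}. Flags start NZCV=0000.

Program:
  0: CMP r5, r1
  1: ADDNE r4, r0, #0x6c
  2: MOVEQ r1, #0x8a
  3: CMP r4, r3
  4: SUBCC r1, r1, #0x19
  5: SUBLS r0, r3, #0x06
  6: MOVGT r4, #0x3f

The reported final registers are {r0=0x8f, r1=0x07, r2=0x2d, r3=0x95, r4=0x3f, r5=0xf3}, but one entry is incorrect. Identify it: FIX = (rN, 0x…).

FIX = (r1, 0x20)

0: ✓ CMP  NZCV=1010
1: ✓ ADDNE  r4←0x2c
2: · MOVEQ
3: ✓ CMP  NZCV=1001
4: ✓ SUBCC  r1←0x20
5: ✓ SUBLS  r0←0x8f
6: ✓ MOVGT  r4←0x3f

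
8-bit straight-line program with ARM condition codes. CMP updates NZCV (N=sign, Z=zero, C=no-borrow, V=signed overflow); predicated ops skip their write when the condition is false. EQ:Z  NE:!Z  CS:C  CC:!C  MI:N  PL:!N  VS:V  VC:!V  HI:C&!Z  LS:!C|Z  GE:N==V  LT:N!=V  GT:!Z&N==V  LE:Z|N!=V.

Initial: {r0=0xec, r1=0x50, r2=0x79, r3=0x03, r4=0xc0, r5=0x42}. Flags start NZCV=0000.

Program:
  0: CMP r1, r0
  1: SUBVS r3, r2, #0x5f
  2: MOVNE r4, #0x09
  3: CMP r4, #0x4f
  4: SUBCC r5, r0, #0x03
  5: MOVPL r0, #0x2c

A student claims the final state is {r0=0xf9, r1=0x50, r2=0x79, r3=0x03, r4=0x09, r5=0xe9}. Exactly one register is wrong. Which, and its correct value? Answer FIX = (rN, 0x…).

FIX = (r0, 0xec)

[0] flags=0000 → (cmp)
[1] flags=0000 VS?F → skip
[2] flags=0000 NE?T → r4=0x09
[3] flags=1000 → (cmp)
[4] flags=1000 CC?T → r5=0xe9
[5] flags=1000 PL?F → skip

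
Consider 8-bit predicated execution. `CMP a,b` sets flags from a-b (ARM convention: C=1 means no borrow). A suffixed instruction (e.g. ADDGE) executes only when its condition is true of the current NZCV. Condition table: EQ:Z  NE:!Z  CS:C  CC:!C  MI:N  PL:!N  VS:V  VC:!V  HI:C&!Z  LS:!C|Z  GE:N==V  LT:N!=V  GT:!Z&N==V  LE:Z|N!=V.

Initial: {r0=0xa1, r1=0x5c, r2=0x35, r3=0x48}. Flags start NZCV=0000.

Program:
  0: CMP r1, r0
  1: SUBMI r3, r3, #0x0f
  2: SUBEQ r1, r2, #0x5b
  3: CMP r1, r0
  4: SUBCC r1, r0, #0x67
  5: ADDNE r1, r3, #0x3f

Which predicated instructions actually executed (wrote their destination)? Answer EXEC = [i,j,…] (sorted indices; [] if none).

EXEC = [1,4,5]

0: ✓ CMP  NZCV=1001
1: ✓ SUBMI  r3←0x39
2: · SUBEQ
3: ✓ CMP  NZCV=1001
4: ✓ SUBCC  r1←0x3a
5: ✓ ADDNE  r1←0x78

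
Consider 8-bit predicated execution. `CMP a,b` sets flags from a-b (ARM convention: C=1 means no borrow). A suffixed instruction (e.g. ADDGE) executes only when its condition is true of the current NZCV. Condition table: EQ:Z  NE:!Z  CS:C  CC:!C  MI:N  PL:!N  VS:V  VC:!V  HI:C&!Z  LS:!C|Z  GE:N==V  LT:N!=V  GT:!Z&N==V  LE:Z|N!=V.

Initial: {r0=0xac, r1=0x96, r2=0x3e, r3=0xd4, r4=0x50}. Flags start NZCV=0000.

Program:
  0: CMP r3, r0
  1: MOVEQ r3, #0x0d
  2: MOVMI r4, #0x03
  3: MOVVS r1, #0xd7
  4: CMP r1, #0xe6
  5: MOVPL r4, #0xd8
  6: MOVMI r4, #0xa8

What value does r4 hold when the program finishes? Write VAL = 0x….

VAL = 0xa8

0: ✓ CMP  NZCV=0010
1: · MOVEQ
2: · MOVMI
3: · MOVVS
4: ✓ CMP  NZCV=1000
5: · MOVPL
6: ✓ MOVMI  r4←0xa8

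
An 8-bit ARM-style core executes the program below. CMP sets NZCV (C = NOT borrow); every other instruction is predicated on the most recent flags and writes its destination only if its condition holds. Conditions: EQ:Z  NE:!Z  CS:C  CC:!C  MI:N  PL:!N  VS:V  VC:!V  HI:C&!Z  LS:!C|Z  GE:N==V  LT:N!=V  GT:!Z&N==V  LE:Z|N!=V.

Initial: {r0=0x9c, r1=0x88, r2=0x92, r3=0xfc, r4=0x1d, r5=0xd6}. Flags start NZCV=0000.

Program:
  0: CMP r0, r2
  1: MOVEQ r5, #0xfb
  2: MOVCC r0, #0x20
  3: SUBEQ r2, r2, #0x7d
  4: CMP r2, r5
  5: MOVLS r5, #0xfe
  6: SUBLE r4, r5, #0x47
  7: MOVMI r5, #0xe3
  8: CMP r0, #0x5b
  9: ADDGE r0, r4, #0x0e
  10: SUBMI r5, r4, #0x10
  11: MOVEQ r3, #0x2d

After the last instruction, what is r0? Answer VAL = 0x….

VAL = 0x9c

0: ✓ CMP  NZCV=0010
1: · MOVEQ
2: · MOVCC
3: · SUBEQ
4: ✓ CMP  NZCV=1000
5: ✓ MOVLS  r5←0xfe
6: ✓ SUBLE  r4←0xb7
7: ✓ MOVMI  r5←0xe3
8: ✓ CMP  NZCV=0011
9: · ADDGE
10: · SUBMI
11: · MOVEQ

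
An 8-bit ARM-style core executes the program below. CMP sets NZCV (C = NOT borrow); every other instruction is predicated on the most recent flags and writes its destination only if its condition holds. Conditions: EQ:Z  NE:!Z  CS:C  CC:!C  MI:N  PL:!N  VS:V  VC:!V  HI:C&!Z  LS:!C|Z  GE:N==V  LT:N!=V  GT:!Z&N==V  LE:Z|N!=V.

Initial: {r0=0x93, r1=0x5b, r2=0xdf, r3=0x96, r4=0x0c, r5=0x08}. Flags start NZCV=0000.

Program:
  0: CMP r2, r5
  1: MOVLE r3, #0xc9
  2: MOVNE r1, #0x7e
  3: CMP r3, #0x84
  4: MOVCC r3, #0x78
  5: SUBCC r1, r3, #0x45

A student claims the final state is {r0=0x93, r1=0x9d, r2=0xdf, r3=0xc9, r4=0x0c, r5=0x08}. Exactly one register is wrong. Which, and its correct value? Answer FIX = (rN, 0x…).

FIX = (r1, 0x7e)

0: ✓ CMP  NZCV=1010
1: ✓ MOVLE  r3←0xc9
2: ✓ MOVNE  r1←0x7e
3: ✓ CMP  NZCV=0010
4: · MOVCC
5: · SUBCC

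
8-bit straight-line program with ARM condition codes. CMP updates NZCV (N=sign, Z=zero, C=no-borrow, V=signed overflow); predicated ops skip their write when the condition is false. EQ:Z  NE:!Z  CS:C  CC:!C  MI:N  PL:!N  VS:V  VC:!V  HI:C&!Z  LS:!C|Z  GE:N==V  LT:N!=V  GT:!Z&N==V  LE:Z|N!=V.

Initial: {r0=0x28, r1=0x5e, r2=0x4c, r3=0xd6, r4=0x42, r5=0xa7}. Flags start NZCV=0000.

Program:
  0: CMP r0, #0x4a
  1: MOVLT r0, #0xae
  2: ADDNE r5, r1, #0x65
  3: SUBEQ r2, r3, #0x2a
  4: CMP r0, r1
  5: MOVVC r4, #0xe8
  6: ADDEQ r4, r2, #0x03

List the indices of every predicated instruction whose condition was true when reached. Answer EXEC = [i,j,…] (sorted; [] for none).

0: ✓ CMP  NZCV=1000
1: ✓ MOVLT  r0←0xae
2: ✓ ADDNE  r5←0xc3
3: · SUBEQ
4: ✓ CMP  NZCV=0011
5: · MOVVC
6: · ADDEQ

EXEC = [1,2]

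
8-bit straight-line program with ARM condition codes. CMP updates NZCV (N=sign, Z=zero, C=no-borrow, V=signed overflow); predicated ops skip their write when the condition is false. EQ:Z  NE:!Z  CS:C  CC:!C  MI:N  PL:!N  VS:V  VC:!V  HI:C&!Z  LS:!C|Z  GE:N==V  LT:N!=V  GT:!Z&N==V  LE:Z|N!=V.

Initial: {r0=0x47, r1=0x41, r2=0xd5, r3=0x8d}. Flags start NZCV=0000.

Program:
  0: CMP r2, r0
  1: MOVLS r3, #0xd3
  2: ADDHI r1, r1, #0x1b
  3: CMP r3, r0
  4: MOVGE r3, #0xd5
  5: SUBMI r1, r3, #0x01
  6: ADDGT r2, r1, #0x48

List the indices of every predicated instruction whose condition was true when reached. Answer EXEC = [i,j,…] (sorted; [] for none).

[0] flags=1010 → (cmp)
[1] flags=1010 LS?F → skip
[2] flags=1010 HI?T → r1=0x5c
[3] flags=0011 → (cmp)
[4] flags=0011 GE?F → skip
[5] flags=0011 MI?F → skip
[6] flags=0011 GT?F → skip

EXEC = [2]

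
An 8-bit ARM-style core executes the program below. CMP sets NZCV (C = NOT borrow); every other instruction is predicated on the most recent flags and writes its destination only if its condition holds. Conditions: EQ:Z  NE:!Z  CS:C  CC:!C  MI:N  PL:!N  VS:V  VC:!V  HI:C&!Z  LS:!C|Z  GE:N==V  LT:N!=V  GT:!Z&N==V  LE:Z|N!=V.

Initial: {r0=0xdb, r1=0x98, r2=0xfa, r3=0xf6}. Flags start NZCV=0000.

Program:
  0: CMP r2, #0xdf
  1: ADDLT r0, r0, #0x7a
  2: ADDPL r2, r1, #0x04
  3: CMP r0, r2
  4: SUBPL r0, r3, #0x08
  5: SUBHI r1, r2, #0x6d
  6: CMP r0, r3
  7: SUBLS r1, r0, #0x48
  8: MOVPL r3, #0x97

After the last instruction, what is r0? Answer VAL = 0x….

VAL = 0xee

0: ✓ CMP  NZCV=0010
1: · ADDLT
2: ✓ ADDPL  r2←0x9c
3: ✓ CMP  NZCV=0010
4: ✓ SUBPL  r0←0xee
5: ✓ SUBHI  r1←0x2f
6: ✓ CMP  NZCV=1000
7: ✓ SUBLS  r1←0xa6
8: · MOVPL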